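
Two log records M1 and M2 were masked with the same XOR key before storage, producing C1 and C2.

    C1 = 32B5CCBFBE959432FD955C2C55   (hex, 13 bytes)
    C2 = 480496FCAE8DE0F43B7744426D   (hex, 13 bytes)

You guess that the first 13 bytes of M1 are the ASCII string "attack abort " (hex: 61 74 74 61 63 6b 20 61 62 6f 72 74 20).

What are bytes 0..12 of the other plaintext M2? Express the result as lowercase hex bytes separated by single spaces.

1b c5 2e 22 73 73 54 a7 a4 8d 6a 1a 18

First, C1 ⊕ C2 = (M1 ⊕ K) ⊕ (M2 ⊕ K) = M1 ⊕ M2, so the key drops out. Then M2 = (M1 ⊕ M2) ⊕ M1 over the first 13 bytes.
byte 0: (32 ⊕ 48) ⊕ 61 = 7a ⊕ 61 = 1b
byte 1: (b5 ⊕ 04) ⊕ 74 = b1 ⊕ 74 = c5
byte 2: (cc ⊕ 96) ⊕ 74 = 5a ⊕ 74 = 2e
byte 3: (bf ⊕ fc) ⊕ 61 = 43 ⊕ 61 = 22
byte 4: (be ⊕ ae) ⊕ 63 = 10 ⊕ 63 = 73
byte 5: (95 ⊕ 8d) ⊕ 6b = 18 ⊕ 6b = 73
byte 6: (94 ⊕ e0) ⊕ 20 = 74 ⊕ 20 = 54
byte 7: (32 ⊕ f4) ⊕ 61 = c6 ⊕ 61 = a7
byte 8: (fd ⊕ 3b) ⊕ 62 = c6 ⊕ 62 = a4
byte 9: (95 ⊕ 77) ⊕ 6f = e2 ⊕ 6f = 8d
byte 10: (5c ⊕ 44) ⊕ 72 = 18 ⊕ 72 = 6a
byte 11: (2c ⊕ 42) ⊕ 74 = 6e ⊕ 74 = 1a
byte 12: (55 ⊕ 6d) ⊕ 20 = 38 ⊕ 20 = 18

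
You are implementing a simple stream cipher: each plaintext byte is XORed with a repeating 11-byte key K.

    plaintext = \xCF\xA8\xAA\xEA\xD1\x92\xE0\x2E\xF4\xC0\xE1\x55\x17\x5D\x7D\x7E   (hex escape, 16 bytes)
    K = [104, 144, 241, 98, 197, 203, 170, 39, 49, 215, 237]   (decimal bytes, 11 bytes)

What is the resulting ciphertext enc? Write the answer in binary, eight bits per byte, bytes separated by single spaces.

10100111 00111000 01011011 10001000 00010100 01011001 01001010 00001001 11000101 00010111 00001100 00111101 10000111 10101100 00011111 10111011

The 11-byte key repeats, so the effective keystream is 68 90 f1 62 c5 cb aa 27 31 d7 ed 68 90 f1 62 c5.
byte 0: cf ⊕ 68 = a7
byte 1: a8 ⊕ 90 = 38
byte 2: aa ⊕ f1 = 5b
byte 3: ea ⊕ 62 = 88
byte 4: d1 ⊕ c5 = 14
byte 5: 92 ⊕ cb = 59
byte 6: e0 ⊕ aa = 4a
byte 7: 2e ⊕ 27 = 09
byte 8: f4 ⊕ 31 = c5
byte 9: c0 ⊕ d7 = 17
byte 10: e1 ⊕ ed = 0c
byte 11: 55 ⊕ 68 = 3d
byte 12: 17 ⊕ 90 = 87
byte 13: 5d ⊕ f1 = ac
byte 14: 7d ⊕ 62 = 1f
byte 15: 7e ⊕ c5 = bb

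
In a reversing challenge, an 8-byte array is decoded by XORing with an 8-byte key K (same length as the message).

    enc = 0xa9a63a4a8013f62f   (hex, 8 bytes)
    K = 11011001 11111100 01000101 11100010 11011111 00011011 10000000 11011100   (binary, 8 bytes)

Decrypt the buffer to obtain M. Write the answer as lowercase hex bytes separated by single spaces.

70 5a 7f a8 5f 08 76 f3

byte 0: a9 XOR d9 = 70
byte 1: a6 XOR fc = 5a
byte 2: 3a XOR 45 = 7f
byte 3: 4a XOR e2 = a8
byte 4: 80 XOR df = 5f
byte 5: 13 XOR 1b = 08
byte 6: f6 XOR 80 = 76
byte 7: 2f XOR dc = f3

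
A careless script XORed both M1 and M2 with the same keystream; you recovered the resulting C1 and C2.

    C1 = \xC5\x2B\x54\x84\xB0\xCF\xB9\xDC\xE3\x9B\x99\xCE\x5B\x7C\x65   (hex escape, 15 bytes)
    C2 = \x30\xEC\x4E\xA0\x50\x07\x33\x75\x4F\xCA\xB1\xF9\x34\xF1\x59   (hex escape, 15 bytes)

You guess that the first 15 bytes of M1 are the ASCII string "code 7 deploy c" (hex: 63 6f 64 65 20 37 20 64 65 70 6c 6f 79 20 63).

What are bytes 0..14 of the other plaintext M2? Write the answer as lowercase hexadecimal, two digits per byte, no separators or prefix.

96a87e41c0ffaacdc921445816ad5f

First, C1 ⊕ C2 = (M1 ⊕ K) ⊕ (M2 ⊕ K) = M1 ⊕ M2, so the key drops out. Then M2 = (M1 ⊕ M2) ⊕ M1 over the first 15 bytes.
byte 0: (c5 ⊕ 30) ⊕ 63 = f5 ⊕ 63 = 96
byte 1: (2b ⊕ ec) ⊕ 6f = c7 ⊕ 6f = a8
byte 2: (54 ⊕ 4e) ⊕ 64 = 1a ⊕ 64 = 7e
byte 3: (84 ⊕ a0) ⊕ 65 = 24 ⊕ 65 = 41
byte 4: (b0 ⊕ 50) ⊕ 20 = e0 ⊕ 20 = c0
byte 5: (cf ⊕ 07) ⊕ 37 = c8 ⊕ 37 = ff
byte 6: (b9 ⊕ 33) ⊕ 20 = 8a ⊕ 20 = aa
byte 7: (dc ⊕ 75) ⊕ 64 = a9 ⊕ 64 = cd
byte 8: (e3 ⊕ 4f) ⊕ 65 = ac ⊕ 65 = c9
byte 9: (9b ⊕ ca) ⊕ 70 = 51 ⊕ 70 = 21
byte 10: (99 ⊕ b1) ⊕ 6c = 28 ⊕ 6c = 44
byte 11: (ce ⊕ f9) ⊕ 6f = 37 ⊕ 6f = 58
byte 12: (5b ⊕ 34) ⊕ 79 = 6f ⊕ 79 = 16
byte 13: (7c ⊕ f1) ⊕ 20 = 8d ⊕ 20 = ad
byte 14: (65 ⊕ 59) ⊕ 63 = 3c ⊕ 63 = 5f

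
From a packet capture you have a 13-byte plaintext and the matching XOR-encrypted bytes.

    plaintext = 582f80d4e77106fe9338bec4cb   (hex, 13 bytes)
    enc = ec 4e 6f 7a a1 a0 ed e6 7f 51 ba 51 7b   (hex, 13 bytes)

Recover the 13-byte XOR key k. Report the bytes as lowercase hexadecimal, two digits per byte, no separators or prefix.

b461efae46d1eb18ec690495b0

Since enc = plaintext ⊕ k, XORing both sides with plaintext gives k = plaintext ⊕ enc.
01011000 ^ 11101100 = 10110100
00101111 ^ 01001110 = 01100001
10000000 ^ 01101111 = 11101111
11010100 ^ 01111010 = 10101110
11100111 ^ 10100001 = 01000110
01110001 ^ 10100000 = 11010001
00000110 ^ 11101101 = 11101011
11111110 ^ 11100110 = 00011000
10010011 ^ 01111111 = 11101100
00111000 ^ 01010001 = 01101001
10111110 ^ 10111010 = 00000100
11000100 ^ 01010001 = 10010101
11001011 ^ 01111011 = 10110000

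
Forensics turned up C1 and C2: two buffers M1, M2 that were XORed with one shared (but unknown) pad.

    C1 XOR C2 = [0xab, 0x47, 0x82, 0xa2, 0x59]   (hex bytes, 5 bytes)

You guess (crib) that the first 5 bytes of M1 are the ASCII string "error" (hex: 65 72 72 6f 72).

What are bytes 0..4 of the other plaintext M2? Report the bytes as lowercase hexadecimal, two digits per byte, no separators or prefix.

ce35f0cd2b

Since C1 ⊕ C2 = M1 ⊕ M2, XORing with the guessed M1 bytes yields the corresponding M2 bytes: M2 = (C1 ⊕ C2) ⊕ M1.
byte 0: ab xor 65 = ce
byte 1: 47 xor 72 = 35
byte 2: 82 xor 72 = f0
byte 3: a2 xor 6f = cd
byte 4: 59 xor 72 = 2b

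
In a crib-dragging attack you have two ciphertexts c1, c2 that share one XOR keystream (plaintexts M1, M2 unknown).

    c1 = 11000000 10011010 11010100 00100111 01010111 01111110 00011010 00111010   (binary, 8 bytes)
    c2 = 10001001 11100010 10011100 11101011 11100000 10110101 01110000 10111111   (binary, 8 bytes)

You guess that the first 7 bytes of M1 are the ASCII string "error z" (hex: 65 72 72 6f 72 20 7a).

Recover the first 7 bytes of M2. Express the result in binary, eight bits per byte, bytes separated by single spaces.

00101100 00001010 00111010 10100011 11000101 11101011 00010000

First, c1 ⊕ c2 = (M1 ⊕ K) ⊕ (M2 ⊕ K) = M1 ⊕ M2, so the key drops out. Then M2 = (M1 ⊕ M2) ⊕ M1 over the first 7 bytes.
byte 0: (c0 XOR 89) XOR 65 = 49 XOR 65 = 2c
byte 1: (9a XOR e2) XOR 72 = 78 XOR 72 = 0a
byte 2: (d4 XOR 9c) XOR 72 = 48 XOR 72 = 3a
byte 3: (27 XOR eb) XOR 6f = cc XOR 6f = a3
byte 4: (57 XOR e0) XOR 72 = b7 XOR 72 = c5
byte 5: (7e XOR b5) XOR 20 = cb XOR 20 = eb
byte 6: (1a XOR 70) XOR 7a = 6a XOR 7a = 10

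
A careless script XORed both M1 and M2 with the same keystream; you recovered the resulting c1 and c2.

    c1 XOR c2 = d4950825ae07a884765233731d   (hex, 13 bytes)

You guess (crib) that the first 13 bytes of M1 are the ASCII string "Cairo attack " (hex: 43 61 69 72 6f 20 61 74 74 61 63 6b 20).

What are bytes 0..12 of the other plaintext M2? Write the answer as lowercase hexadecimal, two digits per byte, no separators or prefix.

97f46157c127c9f0023350183d

Since c1 ⊕ c2 = M1 ⊕ M2, XORing with the guessed M1 bytes yields the corresponding M2 bytes: M2 = (c1 ⊕ c2) ⊕ M1.
d4 XOR 43 = 97
95 XOR 61 = f4
08 XOR 69 = 61
25 XOR 72 = 57
ae XOR 6f = c1
07 XOR 20 = 27
a8 XOR 61 = c9
84 XOR 74 = f0
76 XOR 74 = 02
52 XOR 61 = 33
33 XOR 63 = 50
73 XOR 6b = 18
1d XOR 20 = 3d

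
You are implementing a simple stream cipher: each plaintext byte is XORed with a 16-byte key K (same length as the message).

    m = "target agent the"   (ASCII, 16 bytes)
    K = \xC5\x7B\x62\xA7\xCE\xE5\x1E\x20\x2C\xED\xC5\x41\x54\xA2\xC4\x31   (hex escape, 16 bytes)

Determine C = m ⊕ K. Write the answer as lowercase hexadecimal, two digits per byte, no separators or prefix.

b11a10c0ab913e414b88ab3574d6ac54

byte 0: 116 ⊕ 197 = 177
byte 1:  97 ⊕ 123 =  26
byte 2: 114 ⊕  98 =  16
byte 3: 103 ⊕ 167 = 192
byte 4: 101 ⊕ 206 = 171
byte 5: 116 ⊕ 229 = 145
byte 6:  32 ⊕  30 =  62
byte 7:  97 ⊕  32 =  65
byte 8: 103 ⊕  44 =  75
byte 9: 101 ⊕ 237 = 136
byte 10: 110 ⊕ 197 = 171
byte 11: 116 ⊕  65 =  53
byte 12:  32 ⊕  84 = 116
byte 13: 116 ⊕ 162 = 214
byte 14: 104 ⊕ 196 = 172
byte 15: 101 ⊕  49 =  84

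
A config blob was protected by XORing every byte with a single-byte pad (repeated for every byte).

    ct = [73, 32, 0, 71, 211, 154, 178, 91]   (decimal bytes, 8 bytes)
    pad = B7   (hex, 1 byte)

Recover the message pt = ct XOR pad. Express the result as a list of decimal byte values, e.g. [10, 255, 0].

The 1-byte key repeats, so the effective keystream is b7 b7 b7 b7 b7 b7 b7 b7.
byte 0: 49 ^ b7 = fe
byte 1: 20 ^ b7 = 97
byte 2: 00 ^ b7 = b7
byte 3: 47 ^ b7 = f0
byte 4: d3 ^ b7 = 64
byte 5: 9a ^ b7 = 2d
byte 6: b2 ^ b7 = 05
byte 7: 5b ^ b7 = ec

[254, 151, 183, 240, 100, 45, 5, 236]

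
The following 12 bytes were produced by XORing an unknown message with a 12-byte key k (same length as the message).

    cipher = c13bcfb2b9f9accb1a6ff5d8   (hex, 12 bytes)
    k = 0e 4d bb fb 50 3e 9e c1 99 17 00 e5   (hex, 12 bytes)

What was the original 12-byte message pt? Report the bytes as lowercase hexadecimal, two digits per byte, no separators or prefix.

cf767449e9c7320a8378f53d

XOR is its own inverse, so applying the key byte-wise gives the result directly.
193 xor  14 = 207
 59 xor  77 = 118
207 xor 187 = 116
178 xor 251 =  73
185 xor  80 = 233
249 xor  62 = 199
172 xor 158 =  50
203 xor 193 =  10
 26 xor 153 = 131
111 xor  23 = 120
245 xor   0 = 245
216 xor 229 =  61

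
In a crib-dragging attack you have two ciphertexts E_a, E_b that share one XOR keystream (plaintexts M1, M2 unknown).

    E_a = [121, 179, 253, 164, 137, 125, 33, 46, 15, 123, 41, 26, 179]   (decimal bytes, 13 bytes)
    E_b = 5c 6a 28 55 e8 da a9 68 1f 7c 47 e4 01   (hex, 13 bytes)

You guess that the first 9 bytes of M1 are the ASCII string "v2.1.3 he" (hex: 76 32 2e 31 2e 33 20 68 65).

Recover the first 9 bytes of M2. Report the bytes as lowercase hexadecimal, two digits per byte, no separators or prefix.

First, E_a ⊕ E_b = (M1 ⊕ K) ⊕ (M2 ⊕ K) = M1 ⊕ M2, so the key drops out. Then M2 = (M1 ⊕ M2) ⊕ M1 over the first 9 bytes.
byte 0: (79 ^ 5c) ^ 76 = 25 ^ 76 = 53
byte 1: (b3 ^ 6a) ^ 32 = d9 ^ 32 = eb
byte 2: (fd ^ 28) ^ 2e = d5 ^ 2e = fb
byte 3: (a4 ^ 55) ^ 31 = f1 ^ 31 = c0
byte 4: (89 ^ e8) ^ 2e = 61 ^ 2e = 4f
byte 5: (7d ^ da) ^ 33 = a7 ^ 33 = 94
byte 6: (21 ^ a9) ^ 20 = 88 ^ 20 = a8
byte 7: (2e ^ 68) ^ 68 = 46 ^ 68 = 2e
byte 8: (0f ^ 1f) ^ 65 = 10 ^ 65 = 75

53ebfbc04f94a82e75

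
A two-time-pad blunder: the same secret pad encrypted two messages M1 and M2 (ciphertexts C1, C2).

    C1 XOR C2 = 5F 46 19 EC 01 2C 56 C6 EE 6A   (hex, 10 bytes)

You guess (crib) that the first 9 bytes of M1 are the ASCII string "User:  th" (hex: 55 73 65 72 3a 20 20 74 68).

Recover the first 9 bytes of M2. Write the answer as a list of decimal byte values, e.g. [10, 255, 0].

[10, 53, 124, 158, 59, 12, 118, 178, 134]

Since C1 ⊕ C2 = M1 ⊕ M2, XORing with the guessed M1 bytes yields the corresponding M2 bytes: M2 = (C1 ⊕ C2) ⊕ M1.
byte 0:  95 ⊕  85 =  10
byte 1:  70 ⊕ 115 =  53
byte 2:  25 ⊕ 101 = 124
byte 3: 236 ⊕ 114 = 158
byte 4:   1 ⊕  58 =  59
byte 5:  44 ⊕  32 =  12
byte 6:  86 ⊕  32 = 118
byte 7: 198 ⊕ 116 = 178
byte 8: 238 ⊕ 104 = 134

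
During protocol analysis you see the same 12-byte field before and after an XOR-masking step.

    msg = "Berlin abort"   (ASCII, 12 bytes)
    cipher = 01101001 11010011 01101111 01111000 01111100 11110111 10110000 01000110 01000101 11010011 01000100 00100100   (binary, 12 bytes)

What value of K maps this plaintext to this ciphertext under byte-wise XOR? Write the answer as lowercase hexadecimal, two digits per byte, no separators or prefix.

2bb61d141599902727bc3650

Since cipher = msg ⊕ K, XORing both sides with msg gives K = msg ⊕ cipher.
byte 0:  66 xor 105 =  43
byte 1: 101 xor 211 = 182
byte 2: 114 xor 111 =  29
byte 3: 108 xor 120 =  20
byte 4: 105 xor 124 =  21
byte 5: 110 xor 247 = 153
byte 6:  32 xor 176 = 144
byte 7:  97 xor  70 =  39
byte 8:  98 xor  69 =  39
byte 9: 111 xor 211 = 188
byte 10: 114 xor  68 =  54
byte 11: 116 xor  36 =  80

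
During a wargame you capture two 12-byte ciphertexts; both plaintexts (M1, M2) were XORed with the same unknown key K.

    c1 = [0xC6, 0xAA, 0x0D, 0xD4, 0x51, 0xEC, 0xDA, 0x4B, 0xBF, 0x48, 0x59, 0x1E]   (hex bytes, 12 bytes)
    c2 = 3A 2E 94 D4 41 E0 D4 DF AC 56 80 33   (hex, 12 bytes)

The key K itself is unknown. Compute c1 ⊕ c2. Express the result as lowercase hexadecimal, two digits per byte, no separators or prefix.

fc849900100c0e94131ed92d

c1 ⊕ c2 = (M1 ⊕ K) ⊕ (M2 ⊕ K) = M1 ⊕ M2 — the shared key cancels under XOR.
c6 XOR 3a = fc
aa XOR 2e = 84
0d XOR 94 = 99
d4 XOR d4 = 00
51 XOR 41 = 10
ec XOR e0 = 0c
da XOR d4 = 0e
4b XOR df = 94
bf XOR ac = 13
48 XOR 56 = 1e
59 XOR 80 = d9
1e XOR 33 = 2d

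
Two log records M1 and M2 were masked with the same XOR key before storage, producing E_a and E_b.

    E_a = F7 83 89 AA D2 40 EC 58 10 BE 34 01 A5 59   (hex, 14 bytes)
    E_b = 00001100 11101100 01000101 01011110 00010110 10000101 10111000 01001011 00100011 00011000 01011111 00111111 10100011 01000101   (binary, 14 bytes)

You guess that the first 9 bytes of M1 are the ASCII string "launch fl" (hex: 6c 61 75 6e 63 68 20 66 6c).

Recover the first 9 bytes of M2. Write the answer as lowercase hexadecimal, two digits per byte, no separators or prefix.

First, E_a ⊕ E_b = (M1 ⊕ K) ⊕ (M2 ⊕ K) = M1 ⊕ M2, so the key drops out. Then M2 = (M1 ⊕ M2) ⊕ M1 over the first 9 bytes.
byte 0: (f7 ^ 0c) ^ 6c = fb ^ 6c = 97
byte 1: (83 ^ ec) ^ 61 = 6f ^ 61 = 0e
byte 2: (89 ^ 45) ^ 75 = cc ^ 75 = b9
byte 3: (aa ^ 5e) ^ 6e = f4 ^ 6e = 9a
byte 4: (d2 ^ 16) ^ 63 = c4 ^ 63 = a7
byte 5: (40 ^ 85) ^ 68 = c5 ^ 68 = ad
byte 6: (ec ^ b8) ^ 20 = 54 ^ 20 = 74
byte 7: (58 ^ 4b) ^ 66 = 13 ^ 66 = 75
byte 8: (10 ^ 23) ^ 6c = 33 ^ 6c = 5f

970eb99aa7ad74755f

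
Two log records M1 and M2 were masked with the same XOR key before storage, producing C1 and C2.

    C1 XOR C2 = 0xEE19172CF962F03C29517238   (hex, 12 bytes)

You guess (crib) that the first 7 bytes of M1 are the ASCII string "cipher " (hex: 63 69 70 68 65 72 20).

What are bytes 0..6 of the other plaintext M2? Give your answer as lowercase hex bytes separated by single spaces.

8d 70 67 44 9c 10 d0

Since C1 ⊕ C2 = M1 ⊕ M2, XORing with the guessed M1 bytes yields the corresponding M2 bytes: M2 = (C1 ⊕ C2) ⊕ M1.
byte 0: 238 ⊕  99 = 141
byte 1:  25 ⊕ 105 = 112
byte 2:  23 ⊕ 112 = 103
byte 3:  44 ⊕ 104 =  68
byte 4: 249 ⊕ 101 = 156
byte 5:  98 ⊕ 114 =  16
byte 6: 240 ⊕  32 = 208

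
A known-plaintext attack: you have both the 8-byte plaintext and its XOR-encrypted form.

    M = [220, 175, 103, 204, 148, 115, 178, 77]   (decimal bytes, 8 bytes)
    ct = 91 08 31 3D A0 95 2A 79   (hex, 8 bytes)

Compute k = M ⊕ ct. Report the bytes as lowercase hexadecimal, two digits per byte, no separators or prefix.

4da756f134e69834

Since ct = M ⊕ k, XORing both sides with M gives k = M ⊕ ct.
byte 0: 11011100 XOR 10010001 = 01001101
byte 1: 10101111 XOR 00001000 = 10100111
byte 2: 01100111 XOR 00110001 = 01010110
byte 3: 11001100 XOR 00111101 = 11110001
byte 4: 10010100 XOR 10100000 = 00110100
byte 5: 01110011 XOR 10010101 = 11100110
byte 6: 10110010 XOR 00101010 = 10011000
byte 7: 01001101 XOR 01111001 = 00110100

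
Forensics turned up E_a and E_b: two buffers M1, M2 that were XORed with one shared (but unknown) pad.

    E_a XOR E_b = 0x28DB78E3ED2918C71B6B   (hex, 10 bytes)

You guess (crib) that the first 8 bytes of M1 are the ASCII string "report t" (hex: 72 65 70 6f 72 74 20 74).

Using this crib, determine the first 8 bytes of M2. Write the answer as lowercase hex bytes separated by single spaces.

Since E_a ⊕ E_b = M1 ⊕ M2, XORing with the guessed M1 bytes yields the corresponding M2 bytes: M2 = (E_a ⊕ E_b) ⊕ M1.
 40 xor 114 =  90
219 xor 101 = 190
120 xor 112 =   8
227 xor 111 = 140
237 xor 114 = 159
 41 xor 116 =  93
 24 xor  32 =  56
199 xor 116 = 179

5a be 08 8c 9f 5d 38 b3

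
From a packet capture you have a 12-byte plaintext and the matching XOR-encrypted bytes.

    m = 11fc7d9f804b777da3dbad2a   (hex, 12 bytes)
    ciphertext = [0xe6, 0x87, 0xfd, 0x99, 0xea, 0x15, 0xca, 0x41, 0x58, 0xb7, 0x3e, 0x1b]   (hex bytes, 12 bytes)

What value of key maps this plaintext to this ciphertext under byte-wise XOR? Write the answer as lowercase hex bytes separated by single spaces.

Since ciphertext = m ⊕ key, XORing both sides with m gives key = m ⊕ ciphertext.
byte 0: 00010001 xor 11100110 = 11110111
byte 1: 11111100 xor 10000111 = 01111011
byte 2: 01111101 xor 11111101 = 10000000
byte 3: 10011111 xor 10011001 = 00000110
byte 4: 10000000 xor 11101010 = 01101010
byte 5: 01001011 xor 00010101 = 01011110
byte 6: 01110111 xor 11001010 = 10111101
byte 7: 01111101 xor 01000001 = 00111100
byte 8: 10100011 xor 01011000 = 11111011
byte 9: 11011011 xor 10110111 = 01101100
byte 10: 10101101 xor 00111110 = 10010011
byte 11: 00101010 xor 00011011 = 00110001

f7 7b 80 06 6a 5e bd 3c fb 6c 93 31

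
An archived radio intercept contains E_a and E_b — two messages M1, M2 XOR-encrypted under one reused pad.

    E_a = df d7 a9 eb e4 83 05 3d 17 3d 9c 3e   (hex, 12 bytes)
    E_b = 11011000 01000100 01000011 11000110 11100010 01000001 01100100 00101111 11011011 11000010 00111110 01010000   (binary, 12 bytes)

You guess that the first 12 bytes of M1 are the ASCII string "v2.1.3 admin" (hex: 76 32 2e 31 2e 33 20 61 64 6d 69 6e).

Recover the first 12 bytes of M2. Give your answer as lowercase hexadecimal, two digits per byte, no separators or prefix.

71a1c41c28f14173a892cb00

First, E_a ⊕ E_b = (M1 ⊕ K) ⊕ (M2 ⊕ K) = M1 ⊕ M2, so the key drops out. Then M2 = (M1 ⊕ M2) ⊕ M1 over the first 12 bytes.
byte 0: (df xor d8) xor 76 = 07 xor 76 = 71
byte 1: (d7 xor 44) xor 32 = 93 xor 32 = a1
byte 2: (a9 xor 43) xor 2e = ea xor 2e = c4
byte 3: (eb xor c6) xor 31 = 2d xor 31 = 1c
byte 4: (e4 xor e2) xor 2e = 06 xor 2e = 28
byte 5: (83 xor 41) xor 33 = c2 xor 33 = f1
byte 6: (05 xor 64) xor 20 = 61 xor 20 = 41
byte 7: (3d xor 2f) xor 61 = 12 xor 61 = 73
byte 8: (17 xor db) xor 64 = cc xor 64 = a8
byte 9: (3d xor c2) xor 6d = ff xor 6d = 92
byte 10: (9c xor 3e) xor 69 = a2 xor 69 = cb
byte 11: (3e xor 50) xor 6e = 6e xor 6e = 00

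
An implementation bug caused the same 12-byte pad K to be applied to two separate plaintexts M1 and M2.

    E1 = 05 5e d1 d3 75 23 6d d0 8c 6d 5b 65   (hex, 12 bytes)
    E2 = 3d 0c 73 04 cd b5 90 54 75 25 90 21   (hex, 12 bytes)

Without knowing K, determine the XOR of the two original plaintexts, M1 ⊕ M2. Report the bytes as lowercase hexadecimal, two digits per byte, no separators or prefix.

3852a2d7b896fd84f948cb44

E1 ⊕ E2 = (M1 ⊕ K) ⊕ (M2 ⊕ K) = M1 ⊕ M2 — the shared key cancels under XOR.
byte 0: 05 XOR 3d = 38
byte 1: 5e XOR 0c = 52
byte 2: d1 XOR 73 = a2
byte 3: d3 XOR 04 = d7
byte 4: 75 XOR cd = b8
byte 5: 23 XOR b5 = 96
byte 6: 6d XOR 90 = fd
byte 7: d0 XOR 54 = 84
byte 8: 8c XOR 75 = f9
byte 9: 6d XOR 25 = 48
byte 10: 5b XOR 90 = cb
byte 11: 65 XOR 21 = 44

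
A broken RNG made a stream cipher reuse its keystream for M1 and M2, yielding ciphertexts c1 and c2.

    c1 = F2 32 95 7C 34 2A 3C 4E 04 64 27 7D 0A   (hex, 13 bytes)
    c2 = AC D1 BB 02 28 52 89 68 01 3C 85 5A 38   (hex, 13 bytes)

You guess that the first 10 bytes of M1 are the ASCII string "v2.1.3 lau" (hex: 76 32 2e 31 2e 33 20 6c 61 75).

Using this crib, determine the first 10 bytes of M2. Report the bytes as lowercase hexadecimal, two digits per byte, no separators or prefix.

28d1004f324b954a642d

First, c1 ⊕ c2 = (M1 ⊕ K) ⊕ (M2 ⊕ K) = M1 ⊕ M2, so the key drops out. Then M2 = (M1 ⊕ M2) ⊕ M1 over the first 10 bytes.
byte 0: (f2 ^ ac) ^ 76 = 5e ^ 76 = 28
byte 1: (32 ^ d1) ^ 32 = e3 ^ 32 = d1
byte 2: (95 ^ bb) ^ 2e = 2e ^ 2e = 00
byte 3: (7c ^ 02) ^ 31 = 7e ^ 31 = 4f
byte 4: (34 ^ 28) ^ 2e = 1c ^ 2e = 32
byte 5: (2a ^ 52) ^ 33 = 78 ^ 33 = 4b
byte 6: (3c ^ 89) ^ 20 = b5 ^ 20 = 95
byte 7: (4e ^ 68) ^ 6c = 26 ^ 6c = 4a
byte 8: (04 ^ 01) ^ 61 = 05 ^ 61 = 64
byte 9: (64 ^ 3c) ^ 75 = 58 ^ 75 = 2d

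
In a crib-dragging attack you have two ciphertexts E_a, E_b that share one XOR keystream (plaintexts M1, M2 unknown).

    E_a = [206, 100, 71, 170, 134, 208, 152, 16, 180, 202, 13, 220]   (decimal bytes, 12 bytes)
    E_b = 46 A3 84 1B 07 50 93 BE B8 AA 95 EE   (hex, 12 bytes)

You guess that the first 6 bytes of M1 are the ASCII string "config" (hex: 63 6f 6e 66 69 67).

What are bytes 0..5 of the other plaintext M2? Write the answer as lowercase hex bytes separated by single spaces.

eb a8 ad d7 e8 e7

First, E_a ⊕ E_b = (M1 ⊕ K) ⊕ (M2 ⊕ K) = M1 ⊕ M2, so the key drops out. Then M2 = (M1 ⊕ M2) ⊕ M1 over the first 6 bytes.
byte 0: (ce ^ 46) ^ 63 = 88 ^ 63 = eb
byte 1: (64 ^ a3) ^ 6f = c7 ^ 6f = a8
byte 2: (47 ^ 84) ^ 6e = c3 ^ 6e = ad
byte 3: (aa ^ 1b) ^ 66 = b1 ^ 66 = d7
byte 4: (86 ^ 07) ^ 69 = 81 ^ 69 = e8
byte 5: (d0 ^ 50) ^ 67 = 80 ^ 67 = e7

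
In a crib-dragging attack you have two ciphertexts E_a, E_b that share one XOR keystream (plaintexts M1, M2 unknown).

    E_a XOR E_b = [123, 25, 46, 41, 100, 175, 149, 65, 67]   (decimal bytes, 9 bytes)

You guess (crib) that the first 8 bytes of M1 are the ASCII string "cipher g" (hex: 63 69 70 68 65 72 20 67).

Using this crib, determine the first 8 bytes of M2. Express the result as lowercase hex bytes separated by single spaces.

Since E_a ⊕ E_b = M1 ⊕ M2, XORing with the guessed M1 bytes yields the corresponding M2 bytes: M2 = (E_a ⊕ E_b) ⊕ M1.
7b ^ 63 = 18
19 ^ 69 = 70
2e ^ 70 = 5e
29 ^ 68 = 41
64 ^ 65 = 01
af ^ 72 = dd
95 ^ 20 = b5
41 ^ 67 = 26

18 70 5e 41 01 dd b5 26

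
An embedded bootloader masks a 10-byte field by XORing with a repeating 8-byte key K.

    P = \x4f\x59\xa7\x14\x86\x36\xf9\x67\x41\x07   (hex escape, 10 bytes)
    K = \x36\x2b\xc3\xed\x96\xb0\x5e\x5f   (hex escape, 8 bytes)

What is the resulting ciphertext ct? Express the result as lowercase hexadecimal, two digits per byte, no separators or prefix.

The 8-byte key repeats, so the effective keystream is 36 2b c3 ed 96 b0 5e 5f 36 2b.
byte 0:  79 ^  54 = 121
byte 1:  89 ^  43 = 114
byte 2: 167 ^ 195 = 100
byte 3:  20 ^ 237 = 249
byte 4: 134 ^ 150 =  16
byte 5:  54 ^ 176 = 134
byte 6: 249 ^  94 = 167
byte 7: 103 ^  95 =  56
byte 8:  65 ^  54 = 119
byte 9:   7 ^  43 =  44

797264f91086a738772c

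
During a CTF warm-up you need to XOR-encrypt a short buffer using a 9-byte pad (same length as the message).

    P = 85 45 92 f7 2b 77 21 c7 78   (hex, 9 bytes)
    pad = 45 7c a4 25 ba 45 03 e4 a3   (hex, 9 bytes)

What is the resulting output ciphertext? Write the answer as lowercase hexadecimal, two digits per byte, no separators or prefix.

c03936d291322223db

XOR is its own inverse, so applying the key byte-wise gives the result directly.
85 ^ 45 = c0
45 ^ 7c = 39
92 ^ a4 = 36
f7 ^ 25 = d2
2b ^ ba = 91
77 ^ 45 = 32
21 ^ 03 = 22
c7 ^ e4 = 23
78 ^ a3 = db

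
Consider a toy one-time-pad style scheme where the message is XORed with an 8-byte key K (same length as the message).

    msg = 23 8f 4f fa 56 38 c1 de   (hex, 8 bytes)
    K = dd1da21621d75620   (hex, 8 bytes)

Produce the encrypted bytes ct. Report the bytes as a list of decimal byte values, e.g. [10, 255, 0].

00100011 ^ 11011101 = 11111110
10001111 ^ 00011101 = 10010010
01001111 ^ 10100010 = 11101101
11111010 ^ 00010110 = 11101100
01010110 ^ 00100001 = 01110111
00111000 ^ 11010111 = 11101111
11000001 ^ 01010110 = 10010111
11011110 ^ 00100000 = 11111110

[254, 146, 237, 236, 119, 239, 151, 254]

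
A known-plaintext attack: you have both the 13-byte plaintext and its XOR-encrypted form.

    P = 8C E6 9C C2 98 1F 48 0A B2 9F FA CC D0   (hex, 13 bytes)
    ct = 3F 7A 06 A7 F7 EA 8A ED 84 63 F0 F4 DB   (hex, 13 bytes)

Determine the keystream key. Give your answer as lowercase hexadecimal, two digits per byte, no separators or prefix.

Since ct = P ⊕ key, XORing both sides with P gives key = P ⊕ ct.
byte 0: 8c ^ 3f = b3
byte 1: e6 ^ 7a = 9c
byte 2: 9c ^ 06 = 9a
byte 3: c2 ^ a7 = 65
byte 4: 98 ^ f7 = 6f
byte 5: 1f ^ ea = f5
byte 6: 48 ^ 8a = c2
byte 7: 0a ^ ed = e7
byte 8: b2 ^ 84 = 36
byte 9: 9f ^ 63 = fc
byte 10: fa ^ f0 = 0a
byte 11: cc ^ f4 = 38
byte 12: d0 ^ db = 0b

b39c9a656ff5c2e736fc0a380b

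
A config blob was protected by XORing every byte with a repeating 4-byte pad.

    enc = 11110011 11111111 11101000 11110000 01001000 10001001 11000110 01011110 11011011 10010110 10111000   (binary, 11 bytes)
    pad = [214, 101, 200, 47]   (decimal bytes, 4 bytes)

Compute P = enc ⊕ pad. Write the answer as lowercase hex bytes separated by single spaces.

25 9a 20 df 9e ec 0e 71 0d f3 70

The 4-byte key repeats, so the effective keystream is d6 65 c8 2f d6 65 c8 2f d6 65 c8.
byte 0: 243 XOR 214 =  37
byte 1: 255 XOR 101 = 154
byte 2: 232 XOR 200 =  32
byte 3: 240 XOR  47 = 223
byte 4:  72 XOR 214 = 158
byte 5: 137 XOR 101 = 236
byte 6: 198 XOR 200 =  14
byte 7:  94 XOR  47 = 113
byte 8: 219 XOR 214 =  13
byte 9: 150 XOR 101 = 243
byte 10: 184 XOR 200 = 112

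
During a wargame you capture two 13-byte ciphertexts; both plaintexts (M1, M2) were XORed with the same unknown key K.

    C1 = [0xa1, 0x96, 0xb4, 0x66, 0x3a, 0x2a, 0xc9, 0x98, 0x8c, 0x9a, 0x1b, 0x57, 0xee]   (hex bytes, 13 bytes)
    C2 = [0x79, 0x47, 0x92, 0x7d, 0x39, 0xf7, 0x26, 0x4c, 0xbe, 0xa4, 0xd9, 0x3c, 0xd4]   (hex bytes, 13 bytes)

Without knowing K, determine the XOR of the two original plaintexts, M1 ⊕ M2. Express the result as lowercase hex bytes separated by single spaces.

d8 d1 26 1b 03 dd ef d4 32 3e c2 6b 3a

C1 ⊕ C2 = (M1 ⊕ K) ⊕ (M2 ⊕ K) = M1 ⊕ M2 — the shared key cancels under XOR.
a1 xor 79 = d8
96 xor 47 = d1
b4 xor 92 = 26
66 xor 7d = 1b
3a xor 39 = 03
2a xor f7 = dd
c9 xor 26 = ef
98 xor 4c = d4
8c xor be = 32
9a xor a4 = 3e
1b xor d9 = c2
57 xor 3c = 6b
ee xor d4 = 3a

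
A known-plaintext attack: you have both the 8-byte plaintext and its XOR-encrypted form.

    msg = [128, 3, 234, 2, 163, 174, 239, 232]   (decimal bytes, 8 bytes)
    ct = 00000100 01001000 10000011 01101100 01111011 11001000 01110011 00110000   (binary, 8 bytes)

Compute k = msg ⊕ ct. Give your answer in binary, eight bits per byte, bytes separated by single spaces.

Since ct = msg ⊕ k, XORing both sides with msg gives k = msg ⊕ ct.
10000000 ⊕ 00000100 = 10000100
00000011 ⊕ 01001000 = 01001011
11101010 ⊕ 10000011 = 01101001
00000010 ⊕ 01101100 = 01101110
10100011 ⊕ 01111011 = 11011000
10101110 ⊕ 11001000 = 01100110
11101111 ⊕ 01110011 = 10011100
11101000 ⊕ 00110000 = 11011000

10000100 01001011 01101001 01101110 11011000 01100110 10011100 11011000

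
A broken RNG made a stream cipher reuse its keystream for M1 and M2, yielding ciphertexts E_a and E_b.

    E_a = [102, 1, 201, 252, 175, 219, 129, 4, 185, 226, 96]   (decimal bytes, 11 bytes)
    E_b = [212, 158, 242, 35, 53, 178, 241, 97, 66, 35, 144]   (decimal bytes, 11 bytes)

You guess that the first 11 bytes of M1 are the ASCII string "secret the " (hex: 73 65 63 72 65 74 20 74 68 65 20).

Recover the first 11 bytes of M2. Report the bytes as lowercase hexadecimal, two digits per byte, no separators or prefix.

c1fa58adff1d501193a4d0

First, E_a ⊕ E_b = (M1 ⊕ K) ⊕ (M2 ⊕ K) = M1 ⊕ M2, so the key drops out. Then M2 = (M1 ⊕ M2) ⊕ M1 over the first 11 bytes.
byte 0: (66 ^ d4) ^ 73 = b2 ^ 73 = c1
byte 1: (01 ^ 9e) ^ 65 = 9f ^ 65 = fa
byte 2: (c9 ^ f2) ^ 63 = 3b ^ 63 = 58
byte 3: (fc ^ 23) ^ 72 = df ^ 72 = ad
byte 4: (af ^ 35) ^ 65 = 9a ^ 65 = ff
byte 5: (db ^ b2) ^ 74 = 69 ^ 74 = 1d
byte 6: (81 ^ f1) ^ 20 = 70 ^ 20 = 50
byte 7: (04 ^ 61) ^ 74 = 65 ^ 74 = 11
byte 8: (b9 ^ 42) ^ 68 = fb ^ 68 = 93
byte 9: (e2 ^ 23) ^ 65 = c1 ^ 65 = a4
byte 10: (60 ^ 90) ^ 20 = f0 ^ 20 = d0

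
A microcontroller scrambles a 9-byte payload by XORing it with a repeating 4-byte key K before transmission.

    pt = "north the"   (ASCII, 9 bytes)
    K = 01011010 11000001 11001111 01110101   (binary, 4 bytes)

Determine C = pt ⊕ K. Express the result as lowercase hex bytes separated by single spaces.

34 ae bd 01 32 e1 bb 1d 3f

The 4-byte key repeats, so the effective keystream is 5a c1 cf 75 5a c1 cf 75 5a.
byte 0: 01101110 ^ 01011010 = 00110100
byte 1: 01101111 ^ 11000001 = 10101110
byte 2: 01110010 ^ 11001111 = 10111101
byte 3: 01110100 ^ 01110101 = 00000001
byte 4: 01101000 ^ 01011010 = 00110010
byte 5: 00100000 ^ 11000001 = 11100001
byte 6: 01110100 ^ 11001111 = 10111011
byte 7: 01101000 ^ 01110101 = 00011101
byte 8: 01100101 ^ 01011010 = 00111111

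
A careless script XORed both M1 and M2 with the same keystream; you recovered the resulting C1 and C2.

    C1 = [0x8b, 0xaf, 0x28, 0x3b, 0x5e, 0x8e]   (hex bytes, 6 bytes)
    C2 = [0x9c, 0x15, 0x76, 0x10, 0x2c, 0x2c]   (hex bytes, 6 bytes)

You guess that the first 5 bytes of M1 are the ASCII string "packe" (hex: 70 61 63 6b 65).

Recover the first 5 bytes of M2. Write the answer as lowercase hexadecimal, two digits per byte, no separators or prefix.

67db3d4017

First, C1 ⊕ C2 = (M1 ⊕ K) ⊕ (M2 ⊕ K) = M1 ⊕ M2, so the key drops out. Then M2 = (M1 ⊕ M2) ⊕ M1 over the first 5 bytes.
byte 0: (8b XOR 9c) XOR 70 = 17 XOR 70 = 67
byte 1: (af XOR 15) XOR 61 = ba XOR 61 = db
byte 2: (28 XOR 76) XOR 63 = 5e XOR 63 = 3d
byte 3: (3b XOR 10) XOR 6b = 2b XOR 6b = 40
byte 4: (5e XOR 2c) XOR 65 = 72 XOR 65 = 17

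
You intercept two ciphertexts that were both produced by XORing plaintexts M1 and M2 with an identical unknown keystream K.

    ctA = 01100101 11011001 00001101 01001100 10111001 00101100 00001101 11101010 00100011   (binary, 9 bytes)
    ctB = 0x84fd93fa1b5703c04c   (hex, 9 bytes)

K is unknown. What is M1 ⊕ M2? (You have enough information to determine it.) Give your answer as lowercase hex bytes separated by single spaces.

e1 24 9e b6 a2 7b 0e 2a 6f

ctA ⊕ ctB = (M1 ⊕ K) ⊕ (M2 ⊕ K) = M1 ⊕ M2 — the shared key cancels under XOR.
byte 0: 65 ⊕ 84 = e1
byte 1: d9 ⊕ fd = 24
byte 2: 0d ⊕ 93 = 9e
byte 3: 4c ⊕ fa = b6
byte 4: b9 ⊕ 1b = a2
byte 5: 2c ⊕ 57 = 7b
byte 6: 0d ⊕ 03 = 0e
byte 7: ea ⊕ c0 = 2a
byte 8: 23 ⊕ 4c = 6f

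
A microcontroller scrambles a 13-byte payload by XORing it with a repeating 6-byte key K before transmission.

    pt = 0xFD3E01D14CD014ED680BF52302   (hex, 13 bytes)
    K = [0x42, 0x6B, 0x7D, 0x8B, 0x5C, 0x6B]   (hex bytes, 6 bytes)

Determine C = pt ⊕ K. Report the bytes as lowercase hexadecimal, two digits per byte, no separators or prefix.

The 6-byte key repeats, so the effective keystream is 42 6b 7d 8b 5c 6b 42 6b 7d 8b 5c 6b 42.
byte 0: fd XOR 42 = bf
byte 1: 3e XOR 6b = 55
byte 2: 01 XOR 7d = 7c
byte 3: d1 XOR 8b = 5a
byte 4: 4c XOR 5c = 10
byte 5: d0 XOR 6b = bb
byte 6: 14 XOR 42 = 56
byte 7: ed XOR 6b = 86
byte 8: 68 XOR 7d = 15
byte 9: 0b XOR 8b = 80
byte 10: f5 XOR 5c = a9
byte 11: 23 XOR 6b = 48
byte 12: 02 XOR 42 = 40

bf557c5a10bb56861580a94840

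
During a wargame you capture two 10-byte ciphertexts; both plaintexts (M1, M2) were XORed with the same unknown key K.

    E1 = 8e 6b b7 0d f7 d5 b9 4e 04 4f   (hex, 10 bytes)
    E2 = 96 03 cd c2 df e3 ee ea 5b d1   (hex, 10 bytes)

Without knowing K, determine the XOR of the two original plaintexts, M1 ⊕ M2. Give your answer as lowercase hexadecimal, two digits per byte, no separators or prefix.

18687acf283657a45f9e

E1 ⊕ E2 = (M1 ⊕ K) ⊕ (M2 ⊕ K) = M1 ⊕ M2 — the shared key cancels under XOR.
8e ⊕ 96 = 18
6b ⊕ 03 = 68
b7 ⊕ cd = 7a
0d ⊕ c2 = cf
f7 ⊕ df = 28
d5 ⊕ e3 = 36
b9 ⊕ ee = 57
4e ⊕ ea = a4
04 ⊕ 5b = 5f
4f ⊕ d1 = 9e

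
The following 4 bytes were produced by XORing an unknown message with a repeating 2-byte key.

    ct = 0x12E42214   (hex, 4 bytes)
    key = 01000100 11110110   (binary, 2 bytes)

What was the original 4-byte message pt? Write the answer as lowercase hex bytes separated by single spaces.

The 2-byte key repeats, so the effective keystream is 44 f6 44 f6.
byte 0:  18 XOR  68 =  86
byte 1: 228 XOR 246 =  18
byte 2:  34 XOR  68 = 102
byte 3:  20 XOR 246 = 226

56 12 66 e2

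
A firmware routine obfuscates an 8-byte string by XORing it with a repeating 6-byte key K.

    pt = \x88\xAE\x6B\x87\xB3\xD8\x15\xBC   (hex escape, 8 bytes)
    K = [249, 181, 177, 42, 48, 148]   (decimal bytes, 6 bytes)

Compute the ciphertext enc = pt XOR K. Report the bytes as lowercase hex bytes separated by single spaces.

71 1b da ad 83 4c ec 09

The 6-byte key repeats, so the effective keystream is f9 b5 b1 2a 30 94 f9 b5.
byte 0: 10001000 ⊕ 11111001 = 01110001
byte 1: 10101110 ⊕ 10110101 = 00011011
byte 2: 01101011 ⊕ 10110001 = 11011010
byte 3: 10000111 ⊕ 00101010 = 10101101
byte 4: 10110011 ⊕ 00110000 = 10000011
byte 5: 11011000 ⊕ 10010100 = 01001100
byte 6: 00010101 ⊕ 11111001 = 11101100
byte 7: 10111100 ⊕ 10110101 = 00001001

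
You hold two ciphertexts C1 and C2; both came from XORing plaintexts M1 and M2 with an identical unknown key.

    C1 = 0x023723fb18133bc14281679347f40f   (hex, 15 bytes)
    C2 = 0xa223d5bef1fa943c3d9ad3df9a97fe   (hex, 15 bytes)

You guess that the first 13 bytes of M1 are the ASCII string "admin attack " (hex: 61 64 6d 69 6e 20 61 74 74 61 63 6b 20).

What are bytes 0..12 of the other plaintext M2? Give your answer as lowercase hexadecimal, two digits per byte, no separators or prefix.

c1709b2c87c9ce890b7ad727fd

First, C1 ⊕ C2 = (M1 ⊕ K) ⊕ (M2 ⊕ K) = M1 ⊕ M2, so the key drops out. Then M2 = (M1 ⊕ M2) ⊕ M1 over the first 13 bytes.
byte 0: (02 xor a2) xor 61 = a0 xor 61 = c1
byte 1: (37 xor 23) xor 64 = 14 xor 64 = 70
byte 2: (23 xor d5) xor 6d = f6 xor 6d = 9b
byte 3: (fb xor be) xor 69 = 45 xor 69 = 2c
byte 4: (18 xor f1) xor 6e = e9 xor 6e = 87
byte 5: (13 xor fa) xor 20 = e9 xor 20 = c9
byte 6: (3b xor 94) xor 61 = af xor 61 = ce
byte 7: (c1 xor 3c) xor 74 = fd xor 74 = 89
byte 8: (42 xor 3d) xor 74 = 7f xor 74 = 0b
byte 9: (81 xor 9a) xor 61 = 1b xor 61 = 7a
byte 10: (67 xor d3) xor 63 = b4 xor 63 = d7
byte 11: (93 xor df) xor 6b = 4c xor 6b = 27
byte 12: (47 xor 9a) xor 20 = dd xor 20 = fd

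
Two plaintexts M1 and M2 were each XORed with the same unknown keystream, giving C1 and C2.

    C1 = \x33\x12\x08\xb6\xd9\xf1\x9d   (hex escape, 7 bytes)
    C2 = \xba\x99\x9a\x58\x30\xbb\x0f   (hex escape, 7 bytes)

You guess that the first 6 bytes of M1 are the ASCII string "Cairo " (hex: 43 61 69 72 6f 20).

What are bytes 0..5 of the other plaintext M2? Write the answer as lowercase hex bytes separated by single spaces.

First, C1 ⊕ C2 = (M1 ⊕ K) ⊕ (M2 ⊕ K) = M1 ⊕ M2, so the key drops out. Then M2 = (M1 ⊕ M2) ⊕ M1 over the first 6 bytes.
byte 0: (33 XOR ba) XOR 43 = 89 XOR 43 = ca
byte 1: (12 XOR 99) XOR 61 = 8b XOR 61 = ea
byte 2: (08 XOR 9a) XOR 69 = 92 XOR 69 = fb
byte 3: (b6 XOR 58) XOR 72 = ee XOR 72 = 9c
byte 4: (d9 XOR 30) XOR 6f = e9 XOR 6f = 86
byte 5: (f1 XOR bb) XOR 20 = 4a XOR 20 = 6a

ca ea fb 9c 86 6a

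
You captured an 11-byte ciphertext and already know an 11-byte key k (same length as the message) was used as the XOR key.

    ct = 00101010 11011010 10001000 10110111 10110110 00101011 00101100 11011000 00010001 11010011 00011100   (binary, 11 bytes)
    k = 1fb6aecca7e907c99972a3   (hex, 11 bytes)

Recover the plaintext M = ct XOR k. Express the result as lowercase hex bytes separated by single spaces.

35 6c 26 7b 11 c2 2b 11 88 a1 bf

2a ^ 1f = 35
da ^ b6 = 6c
88 ^ ae = 26
b7 ^ cc = 7b
b6 ^ a7 = 11
2b ^ e9 = c2
2c ^ 07 = 2b
d8 ^ c9 = 11
11 ^ 99 = 88
d3 ^ 72 = a1
1c ^ a3 = bf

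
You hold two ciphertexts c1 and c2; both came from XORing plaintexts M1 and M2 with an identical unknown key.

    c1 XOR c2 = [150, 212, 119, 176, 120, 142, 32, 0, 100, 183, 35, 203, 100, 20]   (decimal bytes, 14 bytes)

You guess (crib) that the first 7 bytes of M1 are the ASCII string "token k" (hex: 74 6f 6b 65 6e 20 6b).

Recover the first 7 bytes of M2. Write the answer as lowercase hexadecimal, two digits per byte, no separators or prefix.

e2bb1cd516ae4b

Since c1 ⊕ c2 = M1 ⊕ M2, XORing with the guessed M1 bytes yields the corresponding M2 bytes: M2 = (c1 ⊕ c2) ⊕ M1.
10010110 ^ 01110100 = 11100010
11010100 ^ 01101111 = 10111011
01110111 ^ 01101011 = 00011100
10110000 ^ 01100101 = 11010101
01111000 ^ 01101110 = 00010110
10001110 ^ 00100000 = 10101110
00100000 ^ 01101011 = 01001011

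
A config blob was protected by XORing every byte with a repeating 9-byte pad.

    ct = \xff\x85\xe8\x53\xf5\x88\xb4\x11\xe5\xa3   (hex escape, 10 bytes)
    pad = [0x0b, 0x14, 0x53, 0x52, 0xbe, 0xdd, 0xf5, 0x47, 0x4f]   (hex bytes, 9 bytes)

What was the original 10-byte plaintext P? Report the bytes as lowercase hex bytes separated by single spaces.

f4 91 bb 01 4b 55 41 56 aa a8

The 9-byte key repeats, so the effective keystream is 0b 14 53 52 be dd f5 47 4f 0b.
byte 0: ff ⊕ 0b = f4
byte 1: 85 ⊕ 14 = 91
byte 2: e8 ⊕ 53 = bb
byte 3: 53 ⊕ 52 = 01
byte 4: f5 ⊕ be = 4b
byte 5: 88 ⊕ dd = 55
byte 6: b4 ⊕ f5 = 41
byte 7: 11 ⊕ 47 = 56
byte 8: e5 ⊕ 4f = aa
byte 9: a3 ⊕ 0b = a8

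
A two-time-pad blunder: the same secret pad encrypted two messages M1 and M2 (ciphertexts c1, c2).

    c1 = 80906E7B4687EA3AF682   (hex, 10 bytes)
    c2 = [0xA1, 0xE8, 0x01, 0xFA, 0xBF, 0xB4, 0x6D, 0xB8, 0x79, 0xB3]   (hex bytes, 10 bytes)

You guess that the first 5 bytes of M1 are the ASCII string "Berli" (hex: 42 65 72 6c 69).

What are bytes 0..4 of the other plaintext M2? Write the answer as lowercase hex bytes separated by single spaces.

First, c1 ⊕ c2 = (M1 ⊕ K) ⊕ (M2 ⊕ K) = M1 ⊕ M2, so the key drops out. Then M2 = (M1 ⊕ M2) ⊕ M1 over the first 5 bytes.
byte 0: (80 ⊕ a1) ⊕ 42 = 21 ⊕ 42 = 63
byte 1: (90 ⊕ e8) ⊕ 65 = 78 ⊕ 65 = 1d
byte 2: (6e ⊕ 01) ⊕ 72 = 6f ⊕ 72 = 1d
byte 3: (7b ⊕ fa) ⊕ 6c = 81 ⊕ 6c = ed
byte 4: (46 ⊕ bf) ⊕ 69 = f9 ⊕ 69 = 90

63 1d 1d ed 90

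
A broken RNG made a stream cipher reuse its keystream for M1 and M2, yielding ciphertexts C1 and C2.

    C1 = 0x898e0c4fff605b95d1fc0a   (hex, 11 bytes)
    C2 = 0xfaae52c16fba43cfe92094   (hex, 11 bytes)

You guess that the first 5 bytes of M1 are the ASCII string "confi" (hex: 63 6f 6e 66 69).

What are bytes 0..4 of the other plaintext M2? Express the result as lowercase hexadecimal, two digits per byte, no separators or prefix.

104f30e8f9

First, C1 ⊕ C2 = (M1 ⊕ K) ⊕ (M2 ⊕ K) = M1 ⊕ M2, so the key drops out. Then M2 = (M1 ⊕ M2) ⊕ M1 over the first 5 bytes.
byte 0: (89 ⊕ fa) ⊕ 63 = 73 ⊕ 63 = 10
byte 1: (8e ⊕ ae) ⊕ 6f = 20 ⊕ 6f = 4f
byte 2: (0c ⊕ 52) ⊕ 6e = 5e ⊕ 6e = 30
byte 3: (4f ⊕ c1) ⊕ 66 = 8e ⊕ 66 = e8
byte 4: (ff ⊕ 6f) ⊕ 69 = 90 ⊕ 69 = f9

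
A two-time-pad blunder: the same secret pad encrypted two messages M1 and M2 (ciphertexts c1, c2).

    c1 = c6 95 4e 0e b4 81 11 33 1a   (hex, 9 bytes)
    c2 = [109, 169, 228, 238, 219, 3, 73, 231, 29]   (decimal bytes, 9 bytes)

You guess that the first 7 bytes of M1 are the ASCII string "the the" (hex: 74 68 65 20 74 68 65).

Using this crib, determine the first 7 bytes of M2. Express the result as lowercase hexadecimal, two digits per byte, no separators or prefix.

df54cfc01bea3d

First, c1 ⊕ c2 = (M1 ⊕ K) ⊕ (M2 ⊕ K) = M1 ⊕ M2, so the key drops out. Then M2 = (M1 ⊕ M2) ⊕ M1 over the first 7 bytes.
byte 0: (c6 ^ 6d) ^ 74 = ab ^ 74 = df
byte 1: (95 ^ a9) ^ 68 = 3c ^ 68 = 54
byte 2: (4e ^ e4) ^ 65 = aa ^ 65 = cf
byte 3: (0e ^ ee) ^ 20 = e0 ^ 20 = c0
byte 4: (b4 ^ db) ^ 74 = 6f ^ 74 = 1b
byte 5: (81 ^ 03) ^ 68 = 82 ^ 68 = ea
byte 6: (11 ^ 49) ^ 65 = 58 ^ 65 = 3d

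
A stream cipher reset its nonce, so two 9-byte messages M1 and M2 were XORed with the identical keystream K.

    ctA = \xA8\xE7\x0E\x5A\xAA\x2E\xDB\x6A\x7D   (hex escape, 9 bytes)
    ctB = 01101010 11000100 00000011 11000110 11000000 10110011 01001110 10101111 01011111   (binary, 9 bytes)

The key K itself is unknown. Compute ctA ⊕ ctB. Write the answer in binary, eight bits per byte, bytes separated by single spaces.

ctA ⊕ ctB = (M1 ⊕ K) ⊕ (M2 ⊕ K) = M1 ⊕ M2 — the shared key cancels under XOR.
168 ^ 106 = 194
231 ^ 196 =  35
 14 ^   3 =  13
 90 ^ 198 = 156
170 ^ 192 = 106
 46 ^ 179 = 157
219 ^  78 = 149
106 ^ 175 = 197
125 ^  95 =  34

11000010 00100011 00001101 10011100 01101010 10011101 10010101 11000101 00100010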